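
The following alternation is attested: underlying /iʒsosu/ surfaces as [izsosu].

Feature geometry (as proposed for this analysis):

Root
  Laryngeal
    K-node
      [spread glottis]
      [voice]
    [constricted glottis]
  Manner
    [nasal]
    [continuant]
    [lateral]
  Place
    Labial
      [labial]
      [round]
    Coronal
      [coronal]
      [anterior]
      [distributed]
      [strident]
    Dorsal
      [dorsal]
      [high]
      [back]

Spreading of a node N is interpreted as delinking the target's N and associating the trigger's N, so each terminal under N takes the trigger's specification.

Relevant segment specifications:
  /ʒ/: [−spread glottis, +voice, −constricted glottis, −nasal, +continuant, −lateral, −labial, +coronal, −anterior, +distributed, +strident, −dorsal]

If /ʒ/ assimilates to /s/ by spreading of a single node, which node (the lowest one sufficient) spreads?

The alternation /ʒ/ → [z] changes [anterior], [distributed] and nothing else.
These terminals are all dominated by Coronal, and no proper subconstituent of Coronal covers them all; Coronal is their lowest common ancestor.
Spreading Coronal from /s/ overwrites each of those terminals with /s/'s values, yielding exactly [z].
[voice] stays as in /ʒ/ although /s/ differs there, so no node dominating it spread; among the remaining candidates Coronal is the lowest that derives the output.

Coronal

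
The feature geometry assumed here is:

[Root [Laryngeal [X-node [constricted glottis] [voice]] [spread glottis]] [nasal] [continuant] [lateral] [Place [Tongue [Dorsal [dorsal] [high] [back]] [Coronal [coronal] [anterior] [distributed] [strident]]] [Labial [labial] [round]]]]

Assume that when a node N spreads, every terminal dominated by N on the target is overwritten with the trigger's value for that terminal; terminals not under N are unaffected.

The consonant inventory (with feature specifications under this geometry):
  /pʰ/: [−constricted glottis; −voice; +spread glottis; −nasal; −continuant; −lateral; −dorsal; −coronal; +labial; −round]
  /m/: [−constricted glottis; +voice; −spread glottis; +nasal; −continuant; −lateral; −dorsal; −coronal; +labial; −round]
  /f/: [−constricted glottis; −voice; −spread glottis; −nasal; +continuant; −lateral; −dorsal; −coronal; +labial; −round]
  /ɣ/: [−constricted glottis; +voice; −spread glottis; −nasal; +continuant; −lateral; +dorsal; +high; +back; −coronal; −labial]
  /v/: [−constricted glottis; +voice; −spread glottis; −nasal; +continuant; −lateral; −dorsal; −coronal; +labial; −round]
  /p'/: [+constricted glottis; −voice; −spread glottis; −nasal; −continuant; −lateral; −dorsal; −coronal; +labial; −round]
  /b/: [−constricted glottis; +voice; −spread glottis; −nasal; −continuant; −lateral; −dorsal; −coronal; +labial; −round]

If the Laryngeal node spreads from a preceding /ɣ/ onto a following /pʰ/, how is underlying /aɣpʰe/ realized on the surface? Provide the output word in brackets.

[aɣbe]

Laryngeal immediately or transitively dominates [constricted glottis], [voice], [spread glottis].
The target acquires /ɣ/'s values for everything under Laryngeal — [−constricted glottis], [+voice], [−spread glottis] — while keeping its own [nasal], [continuant], [lateral], ….
Among the inventory, only /b/ has exactly this specification, giving the surface form [aɣbe].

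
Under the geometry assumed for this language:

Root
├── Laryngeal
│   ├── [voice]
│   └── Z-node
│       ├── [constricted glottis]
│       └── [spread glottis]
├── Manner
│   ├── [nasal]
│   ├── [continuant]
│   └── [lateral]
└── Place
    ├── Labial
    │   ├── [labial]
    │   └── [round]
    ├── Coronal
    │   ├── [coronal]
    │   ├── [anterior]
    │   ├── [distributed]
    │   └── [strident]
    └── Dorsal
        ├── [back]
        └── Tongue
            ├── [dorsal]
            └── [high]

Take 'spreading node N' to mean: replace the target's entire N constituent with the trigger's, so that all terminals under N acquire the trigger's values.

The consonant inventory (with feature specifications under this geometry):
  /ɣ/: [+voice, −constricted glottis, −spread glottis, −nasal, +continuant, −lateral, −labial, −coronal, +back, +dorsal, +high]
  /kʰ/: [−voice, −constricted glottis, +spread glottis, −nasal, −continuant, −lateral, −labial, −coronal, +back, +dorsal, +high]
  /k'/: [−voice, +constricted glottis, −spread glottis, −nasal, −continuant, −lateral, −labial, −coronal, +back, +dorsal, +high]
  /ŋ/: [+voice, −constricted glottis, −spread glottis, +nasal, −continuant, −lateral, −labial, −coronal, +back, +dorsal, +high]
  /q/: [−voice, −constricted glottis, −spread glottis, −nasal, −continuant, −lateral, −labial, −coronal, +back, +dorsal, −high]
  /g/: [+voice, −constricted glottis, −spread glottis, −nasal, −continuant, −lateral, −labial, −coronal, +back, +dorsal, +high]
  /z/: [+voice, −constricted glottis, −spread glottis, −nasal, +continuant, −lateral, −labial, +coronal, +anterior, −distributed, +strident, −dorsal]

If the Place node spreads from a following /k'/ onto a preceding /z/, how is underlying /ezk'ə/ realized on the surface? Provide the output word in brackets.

[eɣk'ə]

Place immediately or transitively dominates [labial], [round], [coronal], [anterior], [distributed], [strident], [back], [dorsal], [high].
After delinking /z/'s Place and linking /k'/'s, the affected terminals become [−labial], [−coronal], [+back], [+dorsal], [+high]; [voice], [constricted glottis], [spread glottis], … (outside Place) are retained from /z/.
The resulting bundle matches /ɣ/ in the inventory; substituting it for /z/ gives [eɣk'ə].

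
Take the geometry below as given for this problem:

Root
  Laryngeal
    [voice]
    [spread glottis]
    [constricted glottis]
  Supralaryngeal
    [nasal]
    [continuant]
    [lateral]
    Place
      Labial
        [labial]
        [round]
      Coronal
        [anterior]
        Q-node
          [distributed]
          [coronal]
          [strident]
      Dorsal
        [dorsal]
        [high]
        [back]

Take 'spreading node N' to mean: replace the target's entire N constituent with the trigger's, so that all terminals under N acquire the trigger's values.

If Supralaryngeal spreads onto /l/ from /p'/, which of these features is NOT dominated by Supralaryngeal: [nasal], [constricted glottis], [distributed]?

The terminals dominated by Supralaryngeal are [nasal], [continuant], [lateral], [labial], [round], [anterior], [distributed], [coronal], [strident], [dorsal], [high], [back].
Spreading Supralaryngeal replaces [distributed], [nasal] with the trigger's values, since each sits inside the Supralaryngeal constituent.
[constricted glottis] is not within the Supralaryngeal subtree (it hangs from Laryngeal), so /l/'s [constricted glottis] value survives.

[constricted glottis]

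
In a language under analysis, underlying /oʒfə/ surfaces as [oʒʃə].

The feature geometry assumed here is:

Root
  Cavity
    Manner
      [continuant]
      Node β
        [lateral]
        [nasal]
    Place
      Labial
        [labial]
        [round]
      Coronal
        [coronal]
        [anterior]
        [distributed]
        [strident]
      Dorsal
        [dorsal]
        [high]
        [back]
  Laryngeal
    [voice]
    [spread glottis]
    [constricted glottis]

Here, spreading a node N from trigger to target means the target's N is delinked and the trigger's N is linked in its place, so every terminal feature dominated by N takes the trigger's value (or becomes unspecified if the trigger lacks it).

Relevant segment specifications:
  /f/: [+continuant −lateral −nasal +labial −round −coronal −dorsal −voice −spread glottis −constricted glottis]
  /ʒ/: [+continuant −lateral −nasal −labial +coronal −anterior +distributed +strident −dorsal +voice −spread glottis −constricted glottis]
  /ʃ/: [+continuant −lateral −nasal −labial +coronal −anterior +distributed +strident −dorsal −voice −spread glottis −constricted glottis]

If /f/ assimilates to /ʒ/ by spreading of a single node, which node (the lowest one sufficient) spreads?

The alternation /f/ → [ʃ] changes [labial], [round], [coronal], [anterior], [distributed], [strident] and nothing else.
The smallest constituent containing every changed terminal is Place — each of its daughters lacks at least one of the affected features.
Spreading Place from /ʒ/ overwrites each of those terminals with /ʒ/'s values, yielding exactly [ʃ].
[voice] stays as in /f/ although /ʒ/ differs there, so no node dominating it spread; among the remaining candidates Place is the lowest that derives the output.

Place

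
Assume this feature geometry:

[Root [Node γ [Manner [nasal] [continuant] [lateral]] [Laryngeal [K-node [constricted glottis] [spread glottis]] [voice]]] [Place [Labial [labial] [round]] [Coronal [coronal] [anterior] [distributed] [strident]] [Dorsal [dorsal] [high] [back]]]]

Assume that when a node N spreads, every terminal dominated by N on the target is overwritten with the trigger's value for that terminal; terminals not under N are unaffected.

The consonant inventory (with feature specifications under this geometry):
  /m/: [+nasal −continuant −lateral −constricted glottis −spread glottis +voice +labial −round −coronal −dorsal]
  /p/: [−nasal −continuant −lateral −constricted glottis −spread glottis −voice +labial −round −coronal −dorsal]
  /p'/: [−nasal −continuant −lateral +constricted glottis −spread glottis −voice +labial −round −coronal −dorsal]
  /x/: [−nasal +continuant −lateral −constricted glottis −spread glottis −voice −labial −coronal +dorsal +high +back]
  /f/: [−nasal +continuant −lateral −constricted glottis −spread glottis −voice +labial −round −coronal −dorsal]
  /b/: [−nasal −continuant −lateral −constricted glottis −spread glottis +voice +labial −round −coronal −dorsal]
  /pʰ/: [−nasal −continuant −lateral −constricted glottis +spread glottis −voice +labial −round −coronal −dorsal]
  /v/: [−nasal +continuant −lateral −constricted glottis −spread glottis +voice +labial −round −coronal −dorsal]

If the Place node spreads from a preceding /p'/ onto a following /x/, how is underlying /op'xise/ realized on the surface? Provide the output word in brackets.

The Place node dominates the terminals [labial], [round], [coronal], [anterior], [distributed], [strident], [dorsal], [high], [back].
Spreading Place from /p'/ onto /x/ replaces those values with /p'/'s: [+labial], [−round], [−coronal], [−dorsal]. Features outside Place ([nasal], [continuant], [lateral], …) stay as in /x/.
The resulting bundle matches /f/ in the inventory; substituting it for /x/ gives [op'fise].

[op'fise]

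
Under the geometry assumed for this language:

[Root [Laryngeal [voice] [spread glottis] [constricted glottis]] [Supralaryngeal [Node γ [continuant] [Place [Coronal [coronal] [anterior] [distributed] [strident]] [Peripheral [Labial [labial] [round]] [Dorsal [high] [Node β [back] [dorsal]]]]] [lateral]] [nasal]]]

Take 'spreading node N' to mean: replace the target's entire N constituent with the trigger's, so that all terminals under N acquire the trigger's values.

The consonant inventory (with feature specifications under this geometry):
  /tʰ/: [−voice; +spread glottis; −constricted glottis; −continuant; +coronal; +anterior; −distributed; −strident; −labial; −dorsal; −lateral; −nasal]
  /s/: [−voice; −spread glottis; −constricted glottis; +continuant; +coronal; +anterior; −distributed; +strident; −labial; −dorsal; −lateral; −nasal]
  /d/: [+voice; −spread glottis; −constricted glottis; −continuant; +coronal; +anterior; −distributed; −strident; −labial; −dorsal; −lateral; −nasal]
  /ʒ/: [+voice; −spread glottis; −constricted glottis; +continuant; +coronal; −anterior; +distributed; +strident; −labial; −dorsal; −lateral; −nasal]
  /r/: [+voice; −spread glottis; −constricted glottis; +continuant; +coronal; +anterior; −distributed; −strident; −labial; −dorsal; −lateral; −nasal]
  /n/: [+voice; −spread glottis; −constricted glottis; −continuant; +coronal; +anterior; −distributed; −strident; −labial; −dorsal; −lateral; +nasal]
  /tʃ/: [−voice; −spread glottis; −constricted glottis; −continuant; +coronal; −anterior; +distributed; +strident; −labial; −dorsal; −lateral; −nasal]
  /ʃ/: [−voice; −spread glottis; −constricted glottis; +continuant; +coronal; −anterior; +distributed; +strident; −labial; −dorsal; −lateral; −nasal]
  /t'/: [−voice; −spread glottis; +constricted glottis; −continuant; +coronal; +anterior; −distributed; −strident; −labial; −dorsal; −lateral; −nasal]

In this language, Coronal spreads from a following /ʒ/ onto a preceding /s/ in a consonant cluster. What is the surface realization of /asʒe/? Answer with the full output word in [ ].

[aʃʒe]

Terminals under Coronal in this geometry: [coronal], [anterior], [distributed], [strident].
After delinking /s/'s Coronal and linking /ʒ/'s, the affected terminals become [+coronal], [−anterior], [+distributed], [+strident]; [voice], [spread glottis], [constricted glottis], … (outside Coronal) are retained from /s/.
This feature bundle is that of [ʃ], so /asʒe/ surfaces as [aʃʒe].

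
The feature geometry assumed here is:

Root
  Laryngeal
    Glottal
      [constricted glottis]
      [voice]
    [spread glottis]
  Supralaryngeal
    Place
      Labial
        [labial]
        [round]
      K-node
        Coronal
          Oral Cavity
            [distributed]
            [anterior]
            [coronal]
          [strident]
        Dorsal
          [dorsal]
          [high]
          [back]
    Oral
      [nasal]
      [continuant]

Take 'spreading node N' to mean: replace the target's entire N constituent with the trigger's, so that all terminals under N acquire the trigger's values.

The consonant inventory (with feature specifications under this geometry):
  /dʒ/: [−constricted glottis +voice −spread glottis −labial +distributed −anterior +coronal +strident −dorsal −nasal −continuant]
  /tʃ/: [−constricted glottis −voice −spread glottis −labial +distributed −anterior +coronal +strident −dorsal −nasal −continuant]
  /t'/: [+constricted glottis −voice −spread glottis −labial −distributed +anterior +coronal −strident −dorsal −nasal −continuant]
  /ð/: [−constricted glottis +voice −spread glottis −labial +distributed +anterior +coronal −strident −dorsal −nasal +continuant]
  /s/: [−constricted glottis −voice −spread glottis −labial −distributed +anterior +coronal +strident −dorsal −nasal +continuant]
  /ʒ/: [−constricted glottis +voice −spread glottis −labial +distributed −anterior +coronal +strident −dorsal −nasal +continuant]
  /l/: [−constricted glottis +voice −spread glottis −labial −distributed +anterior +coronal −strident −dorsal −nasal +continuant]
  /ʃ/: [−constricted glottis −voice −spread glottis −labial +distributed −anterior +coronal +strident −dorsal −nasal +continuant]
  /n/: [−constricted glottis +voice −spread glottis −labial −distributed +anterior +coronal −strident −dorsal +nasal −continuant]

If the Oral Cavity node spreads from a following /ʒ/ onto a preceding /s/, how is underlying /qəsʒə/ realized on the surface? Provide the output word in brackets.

[qəʃʒə]

Terminals under Oral Cavity in this geometry: [distributed], [anterior], [coronal].
Spreading Oral Cavity from /ʒ/ onto /s/ replaces those values with /ʒ/'s: [+distributed], [−anterior], [+coronal]. Features outside Oral Cavity ([constricted glottis], [voice], [spread glottis], …) stay as in /s/.
The resulting bundle matches /ʃ/ in the inventory; substituting it for /s/ gives [qəʃʒə].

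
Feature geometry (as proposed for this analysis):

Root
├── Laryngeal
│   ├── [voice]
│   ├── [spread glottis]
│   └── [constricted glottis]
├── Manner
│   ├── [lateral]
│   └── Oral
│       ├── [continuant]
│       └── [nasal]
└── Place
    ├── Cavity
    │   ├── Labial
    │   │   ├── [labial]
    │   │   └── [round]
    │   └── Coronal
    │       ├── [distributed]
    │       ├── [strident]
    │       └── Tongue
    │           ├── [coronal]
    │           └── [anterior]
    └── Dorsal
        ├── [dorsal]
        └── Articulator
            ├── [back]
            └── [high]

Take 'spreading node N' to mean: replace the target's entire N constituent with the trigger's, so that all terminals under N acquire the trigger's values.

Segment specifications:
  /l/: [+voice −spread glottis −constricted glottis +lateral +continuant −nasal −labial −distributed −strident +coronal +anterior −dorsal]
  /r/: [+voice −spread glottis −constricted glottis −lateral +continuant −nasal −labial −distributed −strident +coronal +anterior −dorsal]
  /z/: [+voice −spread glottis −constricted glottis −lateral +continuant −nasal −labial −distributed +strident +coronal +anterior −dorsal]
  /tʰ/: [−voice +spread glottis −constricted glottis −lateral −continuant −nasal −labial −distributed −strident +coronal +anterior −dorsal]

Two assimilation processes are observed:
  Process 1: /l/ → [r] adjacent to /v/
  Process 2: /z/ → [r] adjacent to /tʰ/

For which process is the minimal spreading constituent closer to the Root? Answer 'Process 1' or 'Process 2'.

Process 1: the feature that changes is [lateral]; the minimal node is [lateral] (depth 2).
Process 2: the feature that changes is [strident]; the minimal node is [strident] (depth 4).
[lateral] (depth 2) sits above [strident] (depth 4), making Process 1 the one with the higher spreading node.

Process 1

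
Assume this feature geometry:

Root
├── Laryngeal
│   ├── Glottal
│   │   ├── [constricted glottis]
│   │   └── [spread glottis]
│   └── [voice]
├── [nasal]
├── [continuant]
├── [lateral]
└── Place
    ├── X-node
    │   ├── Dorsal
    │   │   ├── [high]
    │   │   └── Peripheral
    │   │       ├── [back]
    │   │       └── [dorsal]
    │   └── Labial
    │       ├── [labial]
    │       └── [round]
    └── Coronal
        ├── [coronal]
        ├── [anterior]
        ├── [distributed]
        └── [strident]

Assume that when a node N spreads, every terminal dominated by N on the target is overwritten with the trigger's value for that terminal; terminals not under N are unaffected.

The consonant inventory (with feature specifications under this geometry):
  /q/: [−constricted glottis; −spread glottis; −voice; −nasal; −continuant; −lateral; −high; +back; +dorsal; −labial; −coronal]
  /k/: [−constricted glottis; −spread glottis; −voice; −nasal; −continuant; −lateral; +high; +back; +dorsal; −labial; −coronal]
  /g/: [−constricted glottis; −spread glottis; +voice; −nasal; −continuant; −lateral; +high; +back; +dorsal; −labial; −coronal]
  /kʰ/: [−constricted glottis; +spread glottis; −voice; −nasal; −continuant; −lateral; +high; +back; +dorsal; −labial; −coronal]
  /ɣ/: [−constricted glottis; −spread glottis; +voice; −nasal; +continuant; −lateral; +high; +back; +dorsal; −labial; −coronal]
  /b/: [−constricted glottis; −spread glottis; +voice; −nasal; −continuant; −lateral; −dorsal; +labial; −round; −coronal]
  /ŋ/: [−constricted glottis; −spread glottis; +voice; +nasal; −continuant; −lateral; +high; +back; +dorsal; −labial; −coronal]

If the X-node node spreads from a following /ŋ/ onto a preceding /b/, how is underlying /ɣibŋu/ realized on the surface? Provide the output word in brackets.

Terminals under X-node in this geometry: [high], [back], [dorsal], [labial], [round].
Spreading X-node from /ŋ/ onto /b/ replaces those values with /ŋ/'s: [+high], [+back], [+dorsal], [−labial]. Features outside X-node ([constricted glottis], [spread glottis], [voice], …) stay as in /b/.
This feature bundle is that of [g], so /ɣibŋu/ surfaces as [ɣigŋu].

[ɣigŋu]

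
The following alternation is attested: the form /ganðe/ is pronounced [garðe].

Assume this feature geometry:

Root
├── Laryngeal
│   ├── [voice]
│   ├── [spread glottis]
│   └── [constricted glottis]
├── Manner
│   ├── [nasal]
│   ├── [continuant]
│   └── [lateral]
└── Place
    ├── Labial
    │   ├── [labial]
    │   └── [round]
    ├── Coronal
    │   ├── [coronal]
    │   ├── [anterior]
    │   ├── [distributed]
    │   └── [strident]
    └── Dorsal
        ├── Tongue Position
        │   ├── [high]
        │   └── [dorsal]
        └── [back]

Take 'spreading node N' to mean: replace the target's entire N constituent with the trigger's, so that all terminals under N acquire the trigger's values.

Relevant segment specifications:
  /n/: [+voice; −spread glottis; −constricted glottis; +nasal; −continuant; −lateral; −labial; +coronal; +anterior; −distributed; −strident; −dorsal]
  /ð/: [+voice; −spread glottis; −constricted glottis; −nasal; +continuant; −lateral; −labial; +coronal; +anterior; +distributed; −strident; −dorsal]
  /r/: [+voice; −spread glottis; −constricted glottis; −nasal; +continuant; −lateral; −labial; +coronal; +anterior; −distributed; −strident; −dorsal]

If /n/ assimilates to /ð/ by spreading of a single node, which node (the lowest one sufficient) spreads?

/n/ and [r] differ in [nasal], [continuant]; every other specified feature is identical.
These terminals are all dominated by Manner, and no proper subconstituent of Manner covers them all; Manner is their lowest common ancestor.
Delinking /n/'s Manner and associating /ð/'s Manner gives precisely the feature bundle of [r].
Since [distributed] is preserved even though /ð/ disagrees there, no node above Manner spread.

Manner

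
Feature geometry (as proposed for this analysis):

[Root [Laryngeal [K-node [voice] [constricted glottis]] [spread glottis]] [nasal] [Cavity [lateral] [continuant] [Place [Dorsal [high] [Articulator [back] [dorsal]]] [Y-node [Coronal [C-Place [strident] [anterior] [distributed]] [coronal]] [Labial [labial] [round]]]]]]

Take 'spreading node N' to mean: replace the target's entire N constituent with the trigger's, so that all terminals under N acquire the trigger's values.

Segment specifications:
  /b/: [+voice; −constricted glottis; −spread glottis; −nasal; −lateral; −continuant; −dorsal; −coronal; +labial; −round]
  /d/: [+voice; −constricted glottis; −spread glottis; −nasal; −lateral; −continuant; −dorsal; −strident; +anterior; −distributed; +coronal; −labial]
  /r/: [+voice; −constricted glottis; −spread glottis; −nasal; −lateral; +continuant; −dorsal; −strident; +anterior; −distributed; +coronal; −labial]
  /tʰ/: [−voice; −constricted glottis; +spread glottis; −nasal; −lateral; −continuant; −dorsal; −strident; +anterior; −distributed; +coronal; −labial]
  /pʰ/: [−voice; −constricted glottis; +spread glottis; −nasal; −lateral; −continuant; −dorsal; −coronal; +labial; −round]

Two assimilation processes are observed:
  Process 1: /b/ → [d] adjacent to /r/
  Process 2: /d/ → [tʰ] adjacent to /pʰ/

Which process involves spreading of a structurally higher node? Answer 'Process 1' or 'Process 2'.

In Process 1, [labial], [round], [coronal], [anterior], [distributed], [strident] change, so the minimal spreading node is Y-node at depth 3.
Process 2: the features that change are [voice], [spread glottis]; the minimal node is Laryngeal (depth 1).
Laryngeal is closer to Root than Y-node, so Process 2 spreads the higher node.

Process 2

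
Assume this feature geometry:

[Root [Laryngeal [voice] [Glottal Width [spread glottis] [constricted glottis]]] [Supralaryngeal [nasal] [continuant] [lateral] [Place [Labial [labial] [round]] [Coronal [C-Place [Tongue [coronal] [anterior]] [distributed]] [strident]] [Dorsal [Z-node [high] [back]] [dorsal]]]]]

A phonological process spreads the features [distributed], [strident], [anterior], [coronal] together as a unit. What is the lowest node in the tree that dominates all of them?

Coronal

[distributed] is immediately dominated by C-Place.
[strident] is immediately dominated by Coronal.
[anterior] is immediately dominated by Tongue.
[coronal] is immediately dominated by Tongue.
These paths first converge at Coronal; no daughter of Coronal dominates all 4 features, so Coronal is the minimal constituent.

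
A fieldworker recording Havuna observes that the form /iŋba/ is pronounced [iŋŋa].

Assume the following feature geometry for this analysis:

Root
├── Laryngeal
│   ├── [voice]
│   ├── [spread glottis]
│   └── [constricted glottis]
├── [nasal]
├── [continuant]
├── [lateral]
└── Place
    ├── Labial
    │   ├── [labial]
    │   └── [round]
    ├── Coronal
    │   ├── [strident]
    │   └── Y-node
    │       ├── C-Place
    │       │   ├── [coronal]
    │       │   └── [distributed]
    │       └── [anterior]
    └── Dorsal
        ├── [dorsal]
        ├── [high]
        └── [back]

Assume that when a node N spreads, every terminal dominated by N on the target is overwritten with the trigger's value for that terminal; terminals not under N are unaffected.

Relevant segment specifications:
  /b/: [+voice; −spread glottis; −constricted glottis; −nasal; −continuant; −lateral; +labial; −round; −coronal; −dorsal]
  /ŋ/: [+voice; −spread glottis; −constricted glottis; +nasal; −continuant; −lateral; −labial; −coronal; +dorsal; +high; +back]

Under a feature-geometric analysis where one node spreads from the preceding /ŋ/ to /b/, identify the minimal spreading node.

Comparing /b/ with its surface form [ŋ], the features that change are [nasal], [labial], [round], [dorsal], [high], [back].
In this geometry the lowest node dominating all of them is Root: every daughter of Root dominates only a proper subset, so no lower node suffices.
Spreading Root from /ŋ/ overwrites each of those terminals with /ŋ/'s values, yielding exactly [ŋ].

Root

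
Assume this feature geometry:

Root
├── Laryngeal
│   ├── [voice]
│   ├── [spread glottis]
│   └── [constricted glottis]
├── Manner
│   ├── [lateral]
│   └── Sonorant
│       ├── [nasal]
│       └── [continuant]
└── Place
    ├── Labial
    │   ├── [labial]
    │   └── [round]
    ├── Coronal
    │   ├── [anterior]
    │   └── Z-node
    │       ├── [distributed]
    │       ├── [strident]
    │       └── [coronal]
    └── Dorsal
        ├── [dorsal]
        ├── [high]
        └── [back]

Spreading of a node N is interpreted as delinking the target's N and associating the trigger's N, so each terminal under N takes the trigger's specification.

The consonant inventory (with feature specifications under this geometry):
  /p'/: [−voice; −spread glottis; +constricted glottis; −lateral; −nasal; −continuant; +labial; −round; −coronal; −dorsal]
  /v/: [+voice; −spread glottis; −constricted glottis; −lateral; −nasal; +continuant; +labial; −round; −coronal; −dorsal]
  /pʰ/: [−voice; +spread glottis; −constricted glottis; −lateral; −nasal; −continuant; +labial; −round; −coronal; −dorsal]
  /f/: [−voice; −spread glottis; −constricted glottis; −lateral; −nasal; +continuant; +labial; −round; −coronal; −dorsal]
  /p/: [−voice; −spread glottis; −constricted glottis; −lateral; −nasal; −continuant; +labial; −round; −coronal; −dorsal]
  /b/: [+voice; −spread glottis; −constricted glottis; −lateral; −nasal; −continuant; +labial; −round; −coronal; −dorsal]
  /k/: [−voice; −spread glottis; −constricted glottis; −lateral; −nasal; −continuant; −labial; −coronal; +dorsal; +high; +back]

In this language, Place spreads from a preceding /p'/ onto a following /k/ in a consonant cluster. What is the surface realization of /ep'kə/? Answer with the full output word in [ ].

The Place node dominates the terminals [labial], [round], [anterior], [distributed], [strident], [coronal], [dorsal], [high], [back].
Spreading Place from /p'/ onto /k/ replaces those values with /p'/'s: [+labial], [−round], [−coronal], [−dorsal]. Features outside Place ([voice], [spread glottis], [constricted glottis], …) stay as in /k/.
This feature bundle is that of [p], so /ep'kə/ surfaces as [ep'pə].

[ep'pə]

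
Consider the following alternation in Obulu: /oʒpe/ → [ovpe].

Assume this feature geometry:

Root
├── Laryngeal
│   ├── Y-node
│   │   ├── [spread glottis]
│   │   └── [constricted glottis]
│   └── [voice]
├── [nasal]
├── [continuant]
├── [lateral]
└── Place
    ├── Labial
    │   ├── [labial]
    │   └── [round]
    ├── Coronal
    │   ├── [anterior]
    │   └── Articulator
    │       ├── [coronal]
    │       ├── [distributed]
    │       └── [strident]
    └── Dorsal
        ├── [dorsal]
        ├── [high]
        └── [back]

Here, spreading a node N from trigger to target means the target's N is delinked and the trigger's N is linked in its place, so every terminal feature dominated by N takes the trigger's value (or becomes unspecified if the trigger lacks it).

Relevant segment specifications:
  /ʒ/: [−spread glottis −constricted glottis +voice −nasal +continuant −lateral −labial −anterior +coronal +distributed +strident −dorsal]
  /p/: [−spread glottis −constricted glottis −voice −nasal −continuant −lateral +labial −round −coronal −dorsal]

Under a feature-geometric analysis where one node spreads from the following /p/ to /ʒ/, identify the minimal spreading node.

Place

Comparing /ʒ/ with its surface form [v], the features that change are [labial], [round], [coronal], [anterior], [distributed], [strident].
Tracing each changed feature up the tree, the paths first meet at Place; any lower node misses at least one of them.
If Place spreads, every terminal under it takes /p/'s value, producing [v] as observed.
Since [continuant], [voice] are preserved even though /p/ disagrees there, no node above Place spread.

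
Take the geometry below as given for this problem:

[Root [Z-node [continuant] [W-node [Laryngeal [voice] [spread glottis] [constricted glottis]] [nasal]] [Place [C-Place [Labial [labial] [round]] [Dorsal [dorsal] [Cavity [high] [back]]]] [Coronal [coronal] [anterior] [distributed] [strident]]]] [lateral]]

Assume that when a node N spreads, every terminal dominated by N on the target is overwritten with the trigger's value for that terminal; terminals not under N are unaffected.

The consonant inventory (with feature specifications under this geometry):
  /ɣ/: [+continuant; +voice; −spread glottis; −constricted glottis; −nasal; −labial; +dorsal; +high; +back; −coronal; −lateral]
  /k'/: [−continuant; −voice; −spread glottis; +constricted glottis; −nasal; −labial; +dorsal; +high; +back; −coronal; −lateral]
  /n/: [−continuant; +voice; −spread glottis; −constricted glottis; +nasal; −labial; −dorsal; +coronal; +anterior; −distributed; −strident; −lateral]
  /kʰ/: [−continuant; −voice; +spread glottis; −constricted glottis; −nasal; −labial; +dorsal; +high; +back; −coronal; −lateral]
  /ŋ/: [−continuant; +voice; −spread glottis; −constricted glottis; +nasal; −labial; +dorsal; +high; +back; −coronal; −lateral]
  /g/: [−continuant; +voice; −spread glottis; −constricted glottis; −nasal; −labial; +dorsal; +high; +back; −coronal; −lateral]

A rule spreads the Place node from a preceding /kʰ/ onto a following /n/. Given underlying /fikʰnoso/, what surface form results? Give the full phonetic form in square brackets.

[fikʰŋoso]

Terminals under Place in this geometry: [labial], [round], [dorsal], [high], [back], [coronal], [anterior], [distributed], [strident].
Spreading Place from /kʰ/ onto /n/ replaces those values with /kʰ/'s: [−labial], [+dorsal], [+high], [+back], [−coronal]. Features outside Place ([continuant], [voice], [spread glottis], …) stay as in /n/.
The resulting bundle matches /ŋ/ in the inventory; substituting it for /n/ gives [fikʰŋoso].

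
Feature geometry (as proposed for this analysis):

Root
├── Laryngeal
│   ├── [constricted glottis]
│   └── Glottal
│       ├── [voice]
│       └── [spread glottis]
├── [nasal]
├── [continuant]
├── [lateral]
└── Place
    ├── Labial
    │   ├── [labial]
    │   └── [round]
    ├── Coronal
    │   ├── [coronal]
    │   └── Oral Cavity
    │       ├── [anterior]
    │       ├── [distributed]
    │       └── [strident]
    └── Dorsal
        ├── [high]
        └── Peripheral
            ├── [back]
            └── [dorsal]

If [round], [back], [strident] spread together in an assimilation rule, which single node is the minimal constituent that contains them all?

Place

[round]: Root > Place > Labial > [round].
[back]: Root > Place > Dorsal > Peripheral > [back].
[strident] lies under Oral Cavity (below Place).
These paths first converge at Place; no daughter of Place dominates all 3 features, so Place is the minimal constituent.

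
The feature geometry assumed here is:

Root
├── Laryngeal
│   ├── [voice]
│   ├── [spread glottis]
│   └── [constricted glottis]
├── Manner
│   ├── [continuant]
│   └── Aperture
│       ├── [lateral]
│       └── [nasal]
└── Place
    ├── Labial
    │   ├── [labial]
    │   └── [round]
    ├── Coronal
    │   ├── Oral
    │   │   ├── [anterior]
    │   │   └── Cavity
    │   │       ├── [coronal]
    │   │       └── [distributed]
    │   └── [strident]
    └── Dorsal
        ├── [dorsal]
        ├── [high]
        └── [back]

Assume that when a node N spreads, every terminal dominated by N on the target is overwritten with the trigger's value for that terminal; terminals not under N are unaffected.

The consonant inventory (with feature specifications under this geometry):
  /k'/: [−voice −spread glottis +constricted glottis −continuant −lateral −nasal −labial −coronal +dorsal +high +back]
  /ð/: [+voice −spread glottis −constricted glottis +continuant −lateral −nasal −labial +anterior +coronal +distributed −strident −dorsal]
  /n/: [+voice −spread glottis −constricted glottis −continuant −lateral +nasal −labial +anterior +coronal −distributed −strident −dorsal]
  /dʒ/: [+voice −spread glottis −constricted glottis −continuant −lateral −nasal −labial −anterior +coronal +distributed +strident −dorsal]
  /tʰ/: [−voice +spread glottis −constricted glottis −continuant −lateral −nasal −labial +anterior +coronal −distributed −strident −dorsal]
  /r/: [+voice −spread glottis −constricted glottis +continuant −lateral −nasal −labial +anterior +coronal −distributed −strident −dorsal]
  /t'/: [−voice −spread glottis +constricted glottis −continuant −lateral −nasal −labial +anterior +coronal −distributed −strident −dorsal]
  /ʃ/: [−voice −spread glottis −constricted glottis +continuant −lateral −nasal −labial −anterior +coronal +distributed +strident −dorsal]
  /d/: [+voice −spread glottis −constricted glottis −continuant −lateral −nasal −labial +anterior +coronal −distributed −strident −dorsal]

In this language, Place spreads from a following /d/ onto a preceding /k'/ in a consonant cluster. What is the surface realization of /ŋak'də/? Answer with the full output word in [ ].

The Place node dominates the terminals [labial], [round], [anterior], [coronal], [distributed], [strident], [dorsal], [high], [back].
Spreading Place from /d/ onto /k'/ replaces those values with /d/'s: [−labial], [+anterior], [+coronal], [−distributed], [−strident], [−dorsal]. Features outside Place ([voice], [spread glottis], [constricted glottis], …) stay as in /k'/.
The resulting bundle matches /t'/ in the inventory; substituting it for /k'/ gives [ŋat'də].

[ŋat'də]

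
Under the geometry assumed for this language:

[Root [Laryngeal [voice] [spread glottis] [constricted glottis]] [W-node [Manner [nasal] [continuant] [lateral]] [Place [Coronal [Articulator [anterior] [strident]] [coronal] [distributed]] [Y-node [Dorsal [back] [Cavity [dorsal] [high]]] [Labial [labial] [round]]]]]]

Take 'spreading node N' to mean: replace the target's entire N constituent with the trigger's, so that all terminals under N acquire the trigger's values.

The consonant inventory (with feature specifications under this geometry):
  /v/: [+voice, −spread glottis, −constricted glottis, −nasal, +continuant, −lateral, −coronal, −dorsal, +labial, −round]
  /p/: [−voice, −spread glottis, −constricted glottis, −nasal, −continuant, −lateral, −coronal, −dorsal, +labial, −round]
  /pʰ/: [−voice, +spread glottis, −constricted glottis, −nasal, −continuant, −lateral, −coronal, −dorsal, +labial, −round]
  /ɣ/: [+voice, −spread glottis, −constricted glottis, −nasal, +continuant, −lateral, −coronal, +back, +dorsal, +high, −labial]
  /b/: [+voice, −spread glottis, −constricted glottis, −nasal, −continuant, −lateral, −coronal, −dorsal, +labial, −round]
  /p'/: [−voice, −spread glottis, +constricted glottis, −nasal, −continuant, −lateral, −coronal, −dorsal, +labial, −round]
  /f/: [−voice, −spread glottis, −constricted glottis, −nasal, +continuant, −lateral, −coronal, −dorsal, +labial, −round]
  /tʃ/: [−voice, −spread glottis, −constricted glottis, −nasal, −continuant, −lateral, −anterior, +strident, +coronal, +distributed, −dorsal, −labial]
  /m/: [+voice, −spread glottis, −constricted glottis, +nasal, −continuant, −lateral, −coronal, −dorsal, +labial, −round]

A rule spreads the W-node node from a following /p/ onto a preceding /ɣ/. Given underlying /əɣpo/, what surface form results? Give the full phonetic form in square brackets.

[əbpo]

W-node immediately or transitively dominates [nasal], [continuant], [lateral], [anterior], [strident], [coronal], [distributed], [back], [dorsal], [high], [labial], [round].
After delinking /ɣ/'s W-node and linking /p/'s, the affected terminals become [−nasal], [−continuant], [−lateral], [−coronal], [−dorsal], [+labial], [−round]; [voice], [spread glottis], [constricted glottis] (outside W-node) are retained from /ɣ/.
This feature bundle is that of [b], so /əɣpo/ surfaces as [əbpo].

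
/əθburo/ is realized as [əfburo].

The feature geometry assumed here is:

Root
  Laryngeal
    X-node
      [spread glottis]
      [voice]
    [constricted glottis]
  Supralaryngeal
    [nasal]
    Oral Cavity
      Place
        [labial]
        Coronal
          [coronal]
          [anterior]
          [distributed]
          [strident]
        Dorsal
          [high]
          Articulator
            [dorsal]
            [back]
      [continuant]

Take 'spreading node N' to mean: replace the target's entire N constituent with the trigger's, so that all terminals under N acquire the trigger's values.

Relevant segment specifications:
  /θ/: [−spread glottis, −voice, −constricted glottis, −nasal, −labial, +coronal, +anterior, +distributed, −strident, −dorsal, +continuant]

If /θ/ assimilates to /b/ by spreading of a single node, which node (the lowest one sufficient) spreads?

/θ/ and [f] differ in [labial], [coronal], [anterior], [distributed], [strident]; every other specified feature is identical.
In this geometry the lowest node dominating all of them is Place: every daughter of Place dominates only a proper subset, so no lower node suffices.
Delinking /θ/'s Place and associating /b/'s Place gives precisely the feature bundle of [f].
Since [continuant] is preserved even though /b/ disagrees there, no node above Place spread.

Place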